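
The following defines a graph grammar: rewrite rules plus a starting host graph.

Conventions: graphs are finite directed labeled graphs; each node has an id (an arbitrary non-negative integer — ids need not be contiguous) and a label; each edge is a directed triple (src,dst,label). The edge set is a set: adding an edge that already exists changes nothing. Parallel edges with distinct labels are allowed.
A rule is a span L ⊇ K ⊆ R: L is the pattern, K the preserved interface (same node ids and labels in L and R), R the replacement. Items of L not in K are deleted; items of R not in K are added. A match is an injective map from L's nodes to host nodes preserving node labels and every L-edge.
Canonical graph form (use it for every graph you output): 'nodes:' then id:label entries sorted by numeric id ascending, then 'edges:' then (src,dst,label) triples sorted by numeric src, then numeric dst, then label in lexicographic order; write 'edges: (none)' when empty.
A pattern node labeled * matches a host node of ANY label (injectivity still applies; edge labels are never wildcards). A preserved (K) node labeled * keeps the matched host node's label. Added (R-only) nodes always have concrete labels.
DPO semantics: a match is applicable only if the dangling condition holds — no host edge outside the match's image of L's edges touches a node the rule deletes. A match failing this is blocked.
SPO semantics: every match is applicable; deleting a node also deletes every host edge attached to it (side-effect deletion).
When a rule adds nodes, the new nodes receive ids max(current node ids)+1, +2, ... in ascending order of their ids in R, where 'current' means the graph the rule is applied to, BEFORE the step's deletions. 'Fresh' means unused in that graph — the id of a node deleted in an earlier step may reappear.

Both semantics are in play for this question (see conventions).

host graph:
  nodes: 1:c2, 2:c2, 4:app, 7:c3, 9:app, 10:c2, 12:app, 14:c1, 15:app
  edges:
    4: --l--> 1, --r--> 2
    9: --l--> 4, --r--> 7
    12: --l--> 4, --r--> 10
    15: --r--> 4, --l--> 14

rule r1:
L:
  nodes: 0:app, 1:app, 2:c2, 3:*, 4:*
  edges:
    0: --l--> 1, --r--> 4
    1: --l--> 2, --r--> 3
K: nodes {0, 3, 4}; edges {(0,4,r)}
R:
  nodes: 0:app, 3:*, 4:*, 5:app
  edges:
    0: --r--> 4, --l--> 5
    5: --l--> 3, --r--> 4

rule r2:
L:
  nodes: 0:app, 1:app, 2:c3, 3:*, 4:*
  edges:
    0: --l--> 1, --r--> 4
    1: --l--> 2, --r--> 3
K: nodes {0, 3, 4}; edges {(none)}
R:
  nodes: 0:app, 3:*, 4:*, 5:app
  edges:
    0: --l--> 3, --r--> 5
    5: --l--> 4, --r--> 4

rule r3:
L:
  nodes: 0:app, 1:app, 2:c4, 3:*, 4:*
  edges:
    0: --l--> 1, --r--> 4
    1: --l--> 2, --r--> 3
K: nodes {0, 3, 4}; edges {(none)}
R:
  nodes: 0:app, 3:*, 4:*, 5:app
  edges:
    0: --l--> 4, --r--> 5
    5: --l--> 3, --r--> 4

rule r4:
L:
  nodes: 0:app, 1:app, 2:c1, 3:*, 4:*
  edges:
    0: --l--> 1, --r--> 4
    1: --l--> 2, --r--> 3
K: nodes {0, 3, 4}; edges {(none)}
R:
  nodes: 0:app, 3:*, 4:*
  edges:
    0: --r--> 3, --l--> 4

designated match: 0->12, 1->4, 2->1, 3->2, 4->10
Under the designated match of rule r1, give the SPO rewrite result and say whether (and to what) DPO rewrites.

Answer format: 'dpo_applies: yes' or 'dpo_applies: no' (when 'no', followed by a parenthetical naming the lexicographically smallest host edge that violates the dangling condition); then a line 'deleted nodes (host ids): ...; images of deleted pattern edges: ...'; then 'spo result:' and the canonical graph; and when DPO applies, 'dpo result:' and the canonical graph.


dpo_applies: no
(the rule deletes node 4, which keeps host edge (9,4,l) outside the match image — the dangling condition fails, DPO blocks; SPO proceeds and side-deletes such edges)
deleted nodes (host ids): 1, 4; images of deleted pattern edges: (4,1,l); (4,2,r); (12,4,l)
spo result:
nodes: 2:c2, 7:c3, 9:app, 10:c2, 12:app, 14:c1, 15:app, 16:app
edges: (9,7,r); (12,10,r); (12,16,l); (15,14,l); (16,2,l); (16,10,r)


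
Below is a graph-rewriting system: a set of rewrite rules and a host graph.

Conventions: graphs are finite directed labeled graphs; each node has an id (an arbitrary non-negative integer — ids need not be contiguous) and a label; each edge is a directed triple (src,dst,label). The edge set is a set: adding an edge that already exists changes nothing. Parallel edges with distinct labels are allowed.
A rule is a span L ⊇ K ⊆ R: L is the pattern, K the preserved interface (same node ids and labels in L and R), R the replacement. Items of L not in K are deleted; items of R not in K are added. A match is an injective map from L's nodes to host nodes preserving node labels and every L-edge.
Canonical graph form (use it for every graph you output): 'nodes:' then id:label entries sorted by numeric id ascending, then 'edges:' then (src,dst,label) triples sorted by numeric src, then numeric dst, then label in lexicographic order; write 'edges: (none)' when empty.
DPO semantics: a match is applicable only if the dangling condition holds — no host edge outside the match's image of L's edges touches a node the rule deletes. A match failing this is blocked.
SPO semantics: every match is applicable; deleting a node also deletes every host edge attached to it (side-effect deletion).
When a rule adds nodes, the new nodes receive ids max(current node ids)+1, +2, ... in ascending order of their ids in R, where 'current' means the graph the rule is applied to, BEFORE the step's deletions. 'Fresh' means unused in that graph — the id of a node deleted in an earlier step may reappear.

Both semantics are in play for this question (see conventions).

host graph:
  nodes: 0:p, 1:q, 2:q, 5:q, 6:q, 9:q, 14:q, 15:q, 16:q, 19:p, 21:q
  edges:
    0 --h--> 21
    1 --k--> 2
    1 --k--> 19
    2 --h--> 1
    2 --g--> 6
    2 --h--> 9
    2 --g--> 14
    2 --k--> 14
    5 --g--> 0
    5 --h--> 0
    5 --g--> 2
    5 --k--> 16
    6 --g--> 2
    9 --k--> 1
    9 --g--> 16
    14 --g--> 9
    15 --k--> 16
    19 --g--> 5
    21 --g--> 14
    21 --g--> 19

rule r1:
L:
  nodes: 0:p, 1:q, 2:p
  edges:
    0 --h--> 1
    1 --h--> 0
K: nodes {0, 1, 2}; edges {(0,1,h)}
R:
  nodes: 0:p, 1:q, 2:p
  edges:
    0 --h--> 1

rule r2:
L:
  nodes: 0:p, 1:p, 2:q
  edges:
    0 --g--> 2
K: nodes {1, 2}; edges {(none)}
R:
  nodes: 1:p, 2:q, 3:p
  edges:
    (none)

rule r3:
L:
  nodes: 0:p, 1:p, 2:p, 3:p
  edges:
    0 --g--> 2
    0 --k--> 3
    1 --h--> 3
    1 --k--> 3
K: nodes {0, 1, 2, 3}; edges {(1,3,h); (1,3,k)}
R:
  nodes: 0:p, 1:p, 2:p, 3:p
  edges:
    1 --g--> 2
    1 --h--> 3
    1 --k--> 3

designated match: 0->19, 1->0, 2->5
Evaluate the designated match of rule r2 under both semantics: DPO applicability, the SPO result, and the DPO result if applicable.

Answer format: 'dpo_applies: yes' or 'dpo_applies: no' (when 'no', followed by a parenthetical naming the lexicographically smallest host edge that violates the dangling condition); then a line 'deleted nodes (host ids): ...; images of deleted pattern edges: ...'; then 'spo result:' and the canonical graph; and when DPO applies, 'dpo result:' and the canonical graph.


dpo_applies: no
(the rule deletes node 19, which keeps host edge (1,19,k) outside the match image — the dangling condition fails, DPO blocks; SPO proceeds and side-deletes such edges)
deleted nodes (host ids): 19; images of deleted pattern edges: (19,5,g)
spo result:
nodes: 0:p, 1:q, 2:q, 5:q, 6:q, 9:q, 14:q, 15:q, 16:q, 21:q, 22:p
edges: (0,21,h); (1,2,k); (2,1,h); (2,6,g); (2,9,h); (2,14,g); (2,14,k); (5,0,g); (5,0,h); (5,2,g); (5,16,k); (6,2,g); (9,1,k); (9,16,g); (14,9,g); (15,16,k); (21,14,g)


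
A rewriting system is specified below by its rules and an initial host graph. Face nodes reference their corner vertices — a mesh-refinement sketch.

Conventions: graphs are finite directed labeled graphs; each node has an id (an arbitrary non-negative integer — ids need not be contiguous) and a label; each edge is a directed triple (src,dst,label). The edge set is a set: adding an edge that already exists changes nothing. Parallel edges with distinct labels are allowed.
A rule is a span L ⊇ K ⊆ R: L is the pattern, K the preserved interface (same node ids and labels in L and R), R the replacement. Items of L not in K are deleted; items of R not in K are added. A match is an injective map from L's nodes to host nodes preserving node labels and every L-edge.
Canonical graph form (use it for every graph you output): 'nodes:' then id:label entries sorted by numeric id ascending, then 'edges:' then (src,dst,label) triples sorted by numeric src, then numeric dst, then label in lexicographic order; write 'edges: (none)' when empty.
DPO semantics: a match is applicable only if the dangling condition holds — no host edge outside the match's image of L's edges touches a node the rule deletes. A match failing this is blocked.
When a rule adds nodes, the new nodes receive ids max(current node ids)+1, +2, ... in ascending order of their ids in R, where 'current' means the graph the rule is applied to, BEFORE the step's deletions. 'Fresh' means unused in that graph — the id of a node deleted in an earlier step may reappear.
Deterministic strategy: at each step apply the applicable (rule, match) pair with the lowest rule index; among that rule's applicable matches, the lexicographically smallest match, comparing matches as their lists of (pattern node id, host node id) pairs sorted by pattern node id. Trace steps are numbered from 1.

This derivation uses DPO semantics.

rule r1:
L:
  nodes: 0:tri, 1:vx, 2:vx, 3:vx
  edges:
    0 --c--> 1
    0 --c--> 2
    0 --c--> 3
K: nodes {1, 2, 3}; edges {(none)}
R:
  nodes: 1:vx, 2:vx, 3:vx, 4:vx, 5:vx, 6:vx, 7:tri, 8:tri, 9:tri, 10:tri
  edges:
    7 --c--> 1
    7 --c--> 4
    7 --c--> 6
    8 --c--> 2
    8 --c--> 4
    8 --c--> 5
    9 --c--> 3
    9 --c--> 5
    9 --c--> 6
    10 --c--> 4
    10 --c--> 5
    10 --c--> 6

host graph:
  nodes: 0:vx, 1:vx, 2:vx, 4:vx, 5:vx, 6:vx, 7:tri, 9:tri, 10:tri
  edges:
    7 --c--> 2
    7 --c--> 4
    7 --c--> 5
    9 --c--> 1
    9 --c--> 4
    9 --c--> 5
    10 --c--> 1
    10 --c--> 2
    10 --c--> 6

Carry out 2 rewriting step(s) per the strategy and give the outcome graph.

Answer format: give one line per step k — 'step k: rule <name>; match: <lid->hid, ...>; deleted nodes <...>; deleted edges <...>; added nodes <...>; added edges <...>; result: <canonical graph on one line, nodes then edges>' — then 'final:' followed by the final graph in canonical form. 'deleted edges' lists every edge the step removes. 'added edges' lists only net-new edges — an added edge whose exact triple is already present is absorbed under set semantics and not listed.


step 1: rule r1; match: 0->7, 1->2, 2->4, 3->5; deleted nodes 7; deleted edges (7,2,c); (7,4,c); (7,5,c); added nodes 11, 12, 13, 14, 15, 16, 17; added edges (14,2,c); (14,11,c); (14,13,c); (15,4,c); (15,11,c); (15,12,c); (16,5,c); (16,12,c); (16,13,c); (17,11,c); (17,12,c); (17,13,c); result: nodes: 0:vx, 1:vx, 2:vx, 4:vx, 5:vx, 6:vx, 9:tri, 10:tri, 11:vx, 12:vx, 13:vx, 14:tri, 15:tri, 16:tri, 17:tri edges: (9,1,c); (9,4,c); (9,5,c); (10,1,c); (10,2,c); (10,6,c); (14,2,c); (14,11,c); (14,13,c); (15,4,c); (15,11,c); (15,12,c); (16,5,c); (16,12,c); (16,13,c); (17,11,c); (17,12,c); (17,13,c)
step 2: rule r1; match: 0->9, 1->1, 2->4, 3->5; deleted nodes 9; deleted edges (9,1,c); (9,4,c); (9,5,c); added nodes 18, 19, 20, 21, 22, 23, 24; added edges (21,1,c); (21,18,c); (21,20,c); (22,4,c); (22,18,c); (22,19,c); (23,5,c); (23,19,c); (23,20,c); (24,18,c); (24,19,c); (24,20,c); result: nodes: 0:vx, 1:vx, 2:vx, 4:vx, 5:vx, 6:vx, 10:tri, 11:vx, 12:vx, 13:vx, 14:tri, 15:tri, 16:tri, 17:tri, 18:vx, 19:vx, 20:vx, 21:tri, 22:tri, 23:tri, 24:tri edges: (10,1,c); (10,2,c); (10,6,c); (14,2,c); (14,11,c); (14,13,c); (15,4,c); (15,11,c); (15,12,c); (16,5,c); (16,12,c); (16,13,c); (17,11,c); (17,12,c); (17,13,c); (21,1,c); (21,18,c); (21,20,c); (22,4,c); (22,18,c); (22,19,c); (23,5,c); (23,19,c); (23,20,c); (24,18,c); (24,19,c); (24,20,c)
final:
nodes: 0:vx, 1:vx, 2:vx, 4:vx, 5:vx, 6:vx, 10:tri, 11:vx, 12:vx, 13:vx, 14:tri, 15:tri, 16:tri, 17:tri, 18:vx, 19:vx, 20:vx, 21:tri, 22:tri, 23:tri, 24:tri
edges: (10,1,c); (10,2,c); (10,6,c); (14,2,c); (14,11,c); (14,13,c); (15,4,c); (15,11,c); (15,12,c); (16,5,c); (16,12,c); (16,13,c); (17,11,c); (17,12,c); (17,13,c); (21,1,c); (21,18,c); (21,20,c); (22,4,c); (22,18,c); (22,19,c); (23,5,c); (23,19,c); (23,20,c); (24,18,c); (24,19,c); (24,20,c)


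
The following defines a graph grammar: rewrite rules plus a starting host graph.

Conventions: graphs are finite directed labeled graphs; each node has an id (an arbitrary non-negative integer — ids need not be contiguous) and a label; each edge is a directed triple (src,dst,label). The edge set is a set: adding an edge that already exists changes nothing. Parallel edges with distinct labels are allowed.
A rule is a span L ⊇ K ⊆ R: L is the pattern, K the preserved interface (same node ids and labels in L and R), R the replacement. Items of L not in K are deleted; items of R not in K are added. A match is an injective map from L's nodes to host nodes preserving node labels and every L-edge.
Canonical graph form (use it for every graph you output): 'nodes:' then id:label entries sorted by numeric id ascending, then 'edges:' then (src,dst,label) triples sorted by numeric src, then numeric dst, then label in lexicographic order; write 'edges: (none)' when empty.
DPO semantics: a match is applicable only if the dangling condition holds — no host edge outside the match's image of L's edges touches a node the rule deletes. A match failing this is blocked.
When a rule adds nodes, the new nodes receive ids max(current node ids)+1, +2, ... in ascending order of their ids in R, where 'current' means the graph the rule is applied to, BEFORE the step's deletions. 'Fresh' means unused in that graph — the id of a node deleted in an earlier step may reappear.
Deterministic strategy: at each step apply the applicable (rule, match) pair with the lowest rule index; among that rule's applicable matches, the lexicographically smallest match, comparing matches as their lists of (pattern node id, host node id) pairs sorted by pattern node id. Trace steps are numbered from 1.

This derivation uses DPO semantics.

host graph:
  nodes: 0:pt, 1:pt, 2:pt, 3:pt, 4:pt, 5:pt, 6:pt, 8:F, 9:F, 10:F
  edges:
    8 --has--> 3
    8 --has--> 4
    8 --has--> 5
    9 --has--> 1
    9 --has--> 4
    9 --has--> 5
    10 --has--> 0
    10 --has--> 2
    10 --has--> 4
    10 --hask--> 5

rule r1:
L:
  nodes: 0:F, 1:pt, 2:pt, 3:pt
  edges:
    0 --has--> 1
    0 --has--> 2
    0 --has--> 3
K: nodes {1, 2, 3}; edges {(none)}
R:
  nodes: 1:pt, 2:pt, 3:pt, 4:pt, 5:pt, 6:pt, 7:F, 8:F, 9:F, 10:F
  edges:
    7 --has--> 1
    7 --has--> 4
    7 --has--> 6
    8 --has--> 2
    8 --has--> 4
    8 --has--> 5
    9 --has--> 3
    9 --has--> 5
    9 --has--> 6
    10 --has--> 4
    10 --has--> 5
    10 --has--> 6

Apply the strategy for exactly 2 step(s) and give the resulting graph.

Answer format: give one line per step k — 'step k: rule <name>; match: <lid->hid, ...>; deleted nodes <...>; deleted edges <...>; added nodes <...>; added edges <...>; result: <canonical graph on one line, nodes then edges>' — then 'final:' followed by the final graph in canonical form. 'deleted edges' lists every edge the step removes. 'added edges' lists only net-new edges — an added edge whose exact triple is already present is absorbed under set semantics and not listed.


step 1: rule r1; match: 0->8, 1->3, 2->4, 3->5; deleted nodes 8; deleted edges (8,3,has); (8,4,has); (8,5,has); added nodes 11, 12, 13, 14, 15, 16, 17; added edges (14,3,has); (14,11,has); (14,13,has); (15,4,has); (15,11,has); (15,12,has); (16,5,has); (16,12,has); (16,13,has); (17,11,has); (17,12,has); (17,13,has); result: nodes: 0:pt, 1:pt, 2:pt, 3:pt, 4:pt, 5:pt, 6:pt, 9:F, 10:F, 11:pt, 12:pt, 13:pt, 14:F, 15:F, 16:F, 17:F edges: (9,1,has); (9,4,has); (9,5,has); (10,0,has); (10,2,has); (10,4,has); (10,5,hask); (14,3,has); (14,11,has); (14,13,has); (15,4,has); (15,11,has); (15,12,has); (16,5,has); (16,12,has); (16,13,has); (17,11,has); (17,12,has); (17,13,has)
step 2: rule r1; match: 0->9, 1->1, 2->4, 3->5; deleted nodes 9; deleted edges (9,1,has); (9,4,has); (9,5,has); added nodes 18, 19, 20, 21, 22, 23, 24; added edges (21,1,has); (21,18,has); (21,20,has); (22,4,has); (22,18,has); (22,19,has); (23,5,has); (23,19,has); (23,20,has); (24,18,has); (24,19,has); (24,20,has); result: nodes: 0:pt, 1:pt, 2:pt, 3:pt, 4:pt, 5:pt, 6:pt, 10:F, 11:pt, 12:pt, 13:pt, 14:F, 15:F, 16:F, 17:F, 18:pt, 19:pt, 20:pt, 21:F, 22:F, 23:F, 24:F edges: (10,0,has); (10,2,has); (10,4,has); (10,5,hask); (14,3,has); (14,11,has); (14,13,has); (15,4,has); (15,11,has); (15,12,has); (16,5,has); (16,12,has); (16,13,has); (17,11,has); (17,12,has); (17,13,has); (21,1,has); (21,18,has); (21,20,has); (22,4,has); (22,18,has); (22,19,has); (23,5,has); (23,19,has); (23,20,has); (24,18,has); (24,19,has); (24,20,has)
final:
nodes: 0:pt, 1:pt, 2:pt, 3:pt, 4:pt, 5:pt, 6:pt, 10:F, 11:pt, 12:pt, 13:pt, 14:F, 15:F, 16:F, 17:F, 18:pt, 19:pt, 20:pt, 21:F, 22:F, 23:F, 24:F
edges: (10,0,has); (10,2,has); (10,4,has); (10,5,hask); (14,3,has); (14,11,has); (14,13,has); (15,4,has); (15,11,has); (15,12,has); (16,5,has); (16,12,has); (16,13,has); (17,11,has); (17,12,has); (17,13,has); (21,1,has); (21,18,has); (21,20,has); (22,4,has); (22,18,has); (22,19,has); (23,5,has); (23,19,has); (23,20,has); (24,18,has); (24,19,has); (24,20,has)


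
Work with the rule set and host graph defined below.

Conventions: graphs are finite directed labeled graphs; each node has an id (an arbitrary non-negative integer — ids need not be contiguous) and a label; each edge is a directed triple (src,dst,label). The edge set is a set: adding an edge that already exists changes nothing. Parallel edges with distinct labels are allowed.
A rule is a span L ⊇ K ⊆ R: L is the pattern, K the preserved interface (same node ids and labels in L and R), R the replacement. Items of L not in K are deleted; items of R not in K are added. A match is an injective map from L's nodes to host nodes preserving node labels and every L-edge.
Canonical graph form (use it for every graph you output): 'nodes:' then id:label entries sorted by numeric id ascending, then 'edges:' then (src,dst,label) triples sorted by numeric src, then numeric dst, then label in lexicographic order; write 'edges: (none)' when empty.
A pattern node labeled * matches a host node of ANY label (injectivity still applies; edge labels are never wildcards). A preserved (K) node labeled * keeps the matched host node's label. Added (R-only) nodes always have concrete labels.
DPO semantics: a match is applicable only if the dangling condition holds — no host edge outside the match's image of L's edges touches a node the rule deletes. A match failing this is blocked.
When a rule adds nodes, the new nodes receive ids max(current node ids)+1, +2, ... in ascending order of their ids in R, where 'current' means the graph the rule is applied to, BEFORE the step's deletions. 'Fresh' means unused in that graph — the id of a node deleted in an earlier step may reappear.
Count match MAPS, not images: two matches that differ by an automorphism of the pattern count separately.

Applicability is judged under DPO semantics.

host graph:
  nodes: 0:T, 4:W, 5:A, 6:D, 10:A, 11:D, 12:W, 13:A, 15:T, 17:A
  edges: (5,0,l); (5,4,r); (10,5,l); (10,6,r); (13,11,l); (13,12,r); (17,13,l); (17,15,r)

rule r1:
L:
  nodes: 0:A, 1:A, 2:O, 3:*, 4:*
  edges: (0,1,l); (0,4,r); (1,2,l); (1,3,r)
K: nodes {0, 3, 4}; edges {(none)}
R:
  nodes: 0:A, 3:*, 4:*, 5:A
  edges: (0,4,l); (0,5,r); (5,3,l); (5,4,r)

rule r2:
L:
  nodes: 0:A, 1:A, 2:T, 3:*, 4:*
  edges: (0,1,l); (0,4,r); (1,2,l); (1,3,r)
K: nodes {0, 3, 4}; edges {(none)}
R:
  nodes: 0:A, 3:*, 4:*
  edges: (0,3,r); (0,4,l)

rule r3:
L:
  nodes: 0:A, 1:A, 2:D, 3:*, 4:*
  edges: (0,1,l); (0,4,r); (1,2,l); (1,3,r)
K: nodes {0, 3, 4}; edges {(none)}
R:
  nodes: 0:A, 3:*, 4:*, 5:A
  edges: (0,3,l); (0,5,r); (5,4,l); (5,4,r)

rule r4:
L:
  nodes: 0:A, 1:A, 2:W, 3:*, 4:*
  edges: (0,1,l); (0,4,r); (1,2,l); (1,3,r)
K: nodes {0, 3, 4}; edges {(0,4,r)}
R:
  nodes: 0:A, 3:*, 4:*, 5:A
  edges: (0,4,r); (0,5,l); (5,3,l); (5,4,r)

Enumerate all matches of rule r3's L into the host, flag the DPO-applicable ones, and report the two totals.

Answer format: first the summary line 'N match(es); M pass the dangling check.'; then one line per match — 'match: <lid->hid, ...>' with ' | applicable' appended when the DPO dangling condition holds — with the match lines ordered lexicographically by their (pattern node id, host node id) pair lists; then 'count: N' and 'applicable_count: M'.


1 match(es); 1 pass the dangling check.
match: 0->17, 1->13, 2->11, 3->12, 4->15 | applicable
count: 1
applicable_count: 1


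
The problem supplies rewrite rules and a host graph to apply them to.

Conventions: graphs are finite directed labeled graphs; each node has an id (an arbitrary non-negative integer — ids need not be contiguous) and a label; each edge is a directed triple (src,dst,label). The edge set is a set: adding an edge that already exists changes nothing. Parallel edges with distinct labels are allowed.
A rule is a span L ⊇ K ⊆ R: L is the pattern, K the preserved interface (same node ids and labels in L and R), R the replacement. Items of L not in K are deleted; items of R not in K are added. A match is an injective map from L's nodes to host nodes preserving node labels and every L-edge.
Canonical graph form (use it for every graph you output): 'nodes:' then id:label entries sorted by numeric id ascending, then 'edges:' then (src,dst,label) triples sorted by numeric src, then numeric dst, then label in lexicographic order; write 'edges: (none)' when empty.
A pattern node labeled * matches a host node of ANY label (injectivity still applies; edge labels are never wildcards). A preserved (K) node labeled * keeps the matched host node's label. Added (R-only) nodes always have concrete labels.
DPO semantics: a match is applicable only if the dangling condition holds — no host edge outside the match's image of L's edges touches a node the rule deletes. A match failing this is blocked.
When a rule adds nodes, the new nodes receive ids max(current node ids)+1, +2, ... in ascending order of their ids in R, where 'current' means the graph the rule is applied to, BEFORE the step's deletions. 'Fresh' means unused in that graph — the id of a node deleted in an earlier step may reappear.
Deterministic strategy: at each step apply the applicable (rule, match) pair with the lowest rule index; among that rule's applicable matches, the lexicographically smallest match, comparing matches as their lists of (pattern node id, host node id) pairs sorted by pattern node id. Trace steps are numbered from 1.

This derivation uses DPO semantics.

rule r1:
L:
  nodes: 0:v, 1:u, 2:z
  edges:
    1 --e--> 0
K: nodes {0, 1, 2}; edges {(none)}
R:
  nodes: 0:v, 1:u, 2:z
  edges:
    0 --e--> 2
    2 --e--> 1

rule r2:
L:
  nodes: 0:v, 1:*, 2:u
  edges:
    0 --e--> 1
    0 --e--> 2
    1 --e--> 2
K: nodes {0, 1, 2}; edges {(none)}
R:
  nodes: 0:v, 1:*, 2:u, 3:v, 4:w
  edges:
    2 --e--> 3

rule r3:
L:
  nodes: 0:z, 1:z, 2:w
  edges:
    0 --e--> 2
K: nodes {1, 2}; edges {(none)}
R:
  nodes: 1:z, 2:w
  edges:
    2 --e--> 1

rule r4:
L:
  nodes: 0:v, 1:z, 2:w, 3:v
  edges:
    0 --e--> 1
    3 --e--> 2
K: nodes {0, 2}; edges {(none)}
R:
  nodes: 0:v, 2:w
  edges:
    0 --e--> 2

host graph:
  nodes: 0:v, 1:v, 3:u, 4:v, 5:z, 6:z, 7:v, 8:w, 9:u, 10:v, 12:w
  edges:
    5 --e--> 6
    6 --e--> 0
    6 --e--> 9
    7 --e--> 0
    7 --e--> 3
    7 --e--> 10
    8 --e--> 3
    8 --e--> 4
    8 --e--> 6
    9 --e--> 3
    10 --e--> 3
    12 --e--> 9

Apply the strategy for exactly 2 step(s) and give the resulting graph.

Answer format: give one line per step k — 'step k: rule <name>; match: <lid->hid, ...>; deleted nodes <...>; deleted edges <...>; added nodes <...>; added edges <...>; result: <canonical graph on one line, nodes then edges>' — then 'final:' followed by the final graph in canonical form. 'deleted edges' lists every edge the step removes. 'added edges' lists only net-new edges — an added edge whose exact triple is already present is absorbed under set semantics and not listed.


step 1: rule r2; match: 0->7, 1->10, 2->3; deleted nodes (none); deleted edges (7,3,e); (7,10,e); (10,3,e); added nodes 13, 14; added edges (3,13,e); result: nodes: 0:v, 1:v, 3:u, 4:v, 5:z, 6:z, 7:v, 8:w, 9:u, 10:v, 12:w, 13:v, 14:w edges: (3,13,e); (5,6,e); (6,0,e); (6,9,e); (7,0,e); (8,3,e); (8,4,e); (8,6,e); (9,3,e); (12,9,e)
step 2: rule r1; match: 0->13, 1->3, 2->5; deleted nodes (none); deleted edges (3,13,e); added nodes (none); added edges (5,3,e); (13,5,e); result: nodes: 0:v, 1:v, 3:u, 4:v, 5:z, 6:z, 7:v, 8:w, 9:u, 10:v, 12:w, 13:v, 14:w edges: (5,3,e); (5,6,e); (6,0,e); (6,9,e); (7,0,e); (8,3,e); (8,4,e); (8,6,e); (9,3,e); (12,9,e); (13,5,e)
final:
nodes: 0:v, 1:v, 3:u, 4:v, 5:z, 6:z, 7:v, 8:w, 9:u, 10:v, 12:w, 13:v, 14:w
edges: (5,3,e); (5,6,e); (6,0,e); (6,9,e); (7,0,e); (8,3,e); (8,4,e); (8,6,e); (9,3,e); (12,9,e); (13,5,e)


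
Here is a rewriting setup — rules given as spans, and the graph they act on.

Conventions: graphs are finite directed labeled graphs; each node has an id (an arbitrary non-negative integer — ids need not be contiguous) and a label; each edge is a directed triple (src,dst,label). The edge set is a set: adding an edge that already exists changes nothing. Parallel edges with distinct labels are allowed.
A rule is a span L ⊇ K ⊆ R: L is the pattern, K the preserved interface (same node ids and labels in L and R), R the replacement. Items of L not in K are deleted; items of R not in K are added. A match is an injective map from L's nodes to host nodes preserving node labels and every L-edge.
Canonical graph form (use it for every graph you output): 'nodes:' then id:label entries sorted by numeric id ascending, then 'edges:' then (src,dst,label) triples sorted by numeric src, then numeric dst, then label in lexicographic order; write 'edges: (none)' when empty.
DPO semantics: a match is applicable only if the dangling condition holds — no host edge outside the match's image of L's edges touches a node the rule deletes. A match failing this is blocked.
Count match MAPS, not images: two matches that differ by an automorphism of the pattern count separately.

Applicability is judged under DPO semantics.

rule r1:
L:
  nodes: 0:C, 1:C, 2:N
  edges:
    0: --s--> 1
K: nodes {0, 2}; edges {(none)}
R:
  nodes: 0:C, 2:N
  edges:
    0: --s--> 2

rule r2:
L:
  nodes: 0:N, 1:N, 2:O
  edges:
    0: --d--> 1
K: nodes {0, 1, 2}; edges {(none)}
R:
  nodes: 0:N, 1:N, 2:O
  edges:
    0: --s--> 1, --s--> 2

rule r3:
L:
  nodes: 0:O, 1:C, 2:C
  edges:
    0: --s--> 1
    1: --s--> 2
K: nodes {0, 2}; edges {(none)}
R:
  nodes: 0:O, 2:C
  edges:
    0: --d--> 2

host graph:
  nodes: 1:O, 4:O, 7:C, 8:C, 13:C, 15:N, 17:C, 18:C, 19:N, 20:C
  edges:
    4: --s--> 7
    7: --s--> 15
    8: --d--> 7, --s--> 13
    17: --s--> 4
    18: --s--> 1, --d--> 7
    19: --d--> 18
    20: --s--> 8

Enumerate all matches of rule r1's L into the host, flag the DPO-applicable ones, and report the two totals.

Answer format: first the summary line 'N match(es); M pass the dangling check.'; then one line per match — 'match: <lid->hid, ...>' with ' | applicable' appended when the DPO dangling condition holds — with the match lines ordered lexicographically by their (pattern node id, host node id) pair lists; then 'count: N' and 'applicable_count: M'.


4 match(es); 2 pass the dangling check.
match: 0->8, 1->13, 2->15 | applicable
match: 0->8, 1->13, 2->19 | applicable
match: 0->20, 1->8, 2->15
match: 0->20, 1->8, 2->19
count: 4
applicable_count: 2


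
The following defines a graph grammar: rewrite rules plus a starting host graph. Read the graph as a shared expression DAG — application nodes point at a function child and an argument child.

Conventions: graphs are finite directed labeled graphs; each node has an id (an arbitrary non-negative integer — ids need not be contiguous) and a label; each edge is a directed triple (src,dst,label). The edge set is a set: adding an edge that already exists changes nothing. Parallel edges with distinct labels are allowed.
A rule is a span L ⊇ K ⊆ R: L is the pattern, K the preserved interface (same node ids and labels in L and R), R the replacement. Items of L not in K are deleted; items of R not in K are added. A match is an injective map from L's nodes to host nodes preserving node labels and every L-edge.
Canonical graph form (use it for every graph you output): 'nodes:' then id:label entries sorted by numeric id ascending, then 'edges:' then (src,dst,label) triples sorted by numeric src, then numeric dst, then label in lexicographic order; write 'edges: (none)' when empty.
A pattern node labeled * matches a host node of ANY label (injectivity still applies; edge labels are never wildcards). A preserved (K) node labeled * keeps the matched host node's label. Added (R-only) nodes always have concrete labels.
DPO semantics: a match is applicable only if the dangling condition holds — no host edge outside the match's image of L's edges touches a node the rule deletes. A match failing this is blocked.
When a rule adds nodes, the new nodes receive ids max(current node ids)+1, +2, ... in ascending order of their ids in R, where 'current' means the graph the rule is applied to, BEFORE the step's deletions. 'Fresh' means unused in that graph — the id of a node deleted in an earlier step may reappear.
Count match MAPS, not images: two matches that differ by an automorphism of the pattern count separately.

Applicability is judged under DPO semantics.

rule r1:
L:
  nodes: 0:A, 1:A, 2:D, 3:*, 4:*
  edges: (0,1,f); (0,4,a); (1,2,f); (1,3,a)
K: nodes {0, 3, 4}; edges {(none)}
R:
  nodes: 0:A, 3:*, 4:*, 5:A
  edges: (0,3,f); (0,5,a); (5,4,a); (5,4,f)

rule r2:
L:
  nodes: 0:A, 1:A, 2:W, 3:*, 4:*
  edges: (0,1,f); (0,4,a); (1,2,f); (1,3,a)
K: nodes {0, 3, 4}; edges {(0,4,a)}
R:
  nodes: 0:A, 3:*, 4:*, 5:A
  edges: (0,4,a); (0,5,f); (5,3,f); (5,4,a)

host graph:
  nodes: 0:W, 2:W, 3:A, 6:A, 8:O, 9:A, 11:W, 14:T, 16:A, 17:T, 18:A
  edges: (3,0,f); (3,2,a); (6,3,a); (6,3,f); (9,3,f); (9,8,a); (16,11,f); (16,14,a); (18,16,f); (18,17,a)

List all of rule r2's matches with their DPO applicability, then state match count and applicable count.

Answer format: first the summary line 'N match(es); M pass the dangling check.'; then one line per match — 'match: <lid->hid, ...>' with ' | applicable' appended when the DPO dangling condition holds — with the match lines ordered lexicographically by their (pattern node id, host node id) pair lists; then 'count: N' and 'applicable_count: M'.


2 match(es); 1 pass the dangling check.
match: 0->9, 1->3, 2->0, 3->2, 4->8
match: 0->18, 1->16, 2->11, 3->14, 4->17 | applicable
count: 2
applicable_count: 1


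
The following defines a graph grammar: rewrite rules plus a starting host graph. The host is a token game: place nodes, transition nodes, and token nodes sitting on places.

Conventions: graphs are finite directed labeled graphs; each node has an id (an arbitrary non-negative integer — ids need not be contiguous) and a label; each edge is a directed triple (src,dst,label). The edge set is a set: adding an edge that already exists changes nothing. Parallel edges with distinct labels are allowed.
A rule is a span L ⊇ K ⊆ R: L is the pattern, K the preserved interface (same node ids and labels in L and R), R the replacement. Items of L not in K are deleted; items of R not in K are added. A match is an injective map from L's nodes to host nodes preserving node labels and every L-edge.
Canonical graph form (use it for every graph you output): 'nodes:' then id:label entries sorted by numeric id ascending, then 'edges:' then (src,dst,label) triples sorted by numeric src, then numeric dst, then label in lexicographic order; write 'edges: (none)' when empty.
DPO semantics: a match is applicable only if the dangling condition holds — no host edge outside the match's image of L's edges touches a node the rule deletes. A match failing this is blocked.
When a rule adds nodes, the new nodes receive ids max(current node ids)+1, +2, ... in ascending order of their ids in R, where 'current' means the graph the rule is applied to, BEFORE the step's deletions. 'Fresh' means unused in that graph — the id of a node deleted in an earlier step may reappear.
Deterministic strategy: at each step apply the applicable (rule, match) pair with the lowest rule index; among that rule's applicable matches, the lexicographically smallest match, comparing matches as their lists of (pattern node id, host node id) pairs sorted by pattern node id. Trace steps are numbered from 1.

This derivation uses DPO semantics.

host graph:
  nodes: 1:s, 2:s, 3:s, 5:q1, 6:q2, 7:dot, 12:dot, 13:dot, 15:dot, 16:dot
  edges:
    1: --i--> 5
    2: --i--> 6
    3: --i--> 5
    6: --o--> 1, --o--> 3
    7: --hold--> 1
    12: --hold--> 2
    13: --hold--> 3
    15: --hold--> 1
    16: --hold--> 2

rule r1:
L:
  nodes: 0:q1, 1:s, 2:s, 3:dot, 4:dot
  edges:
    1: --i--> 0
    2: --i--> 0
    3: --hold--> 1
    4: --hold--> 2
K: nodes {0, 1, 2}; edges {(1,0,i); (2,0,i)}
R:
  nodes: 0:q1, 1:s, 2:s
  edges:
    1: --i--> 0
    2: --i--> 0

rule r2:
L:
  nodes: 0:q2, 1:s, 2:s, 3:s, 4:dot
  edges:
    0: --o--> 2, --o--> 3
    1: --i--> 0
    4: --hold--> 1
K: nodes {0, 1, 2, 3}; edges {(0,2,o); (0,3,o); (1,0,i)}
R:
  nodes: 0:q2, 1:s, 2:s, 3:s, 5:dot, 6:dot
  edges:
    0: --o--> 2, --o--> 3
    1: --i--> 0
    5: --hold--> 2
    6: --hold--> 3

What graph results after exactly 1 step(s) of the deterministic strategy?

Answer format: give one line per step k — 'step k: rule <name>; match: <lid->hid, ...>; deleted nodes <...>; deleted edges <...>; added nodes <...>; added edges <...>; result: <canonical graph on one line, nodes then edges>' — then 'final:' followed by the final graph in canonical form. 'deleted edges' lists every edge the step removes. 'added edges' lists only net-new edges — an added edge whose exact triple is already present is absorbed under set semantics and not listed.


step 1: rule r1; match: 0->5, 1->1, 2->3, 3->7, 4->13; deleted nodes 7, 13; deleted edges (7,1,hold); (13,3,hold); added nodes (none); added edges (none); result: nodes: 1:s, 2:s, 3:s, 5:q1, 6:q2, 12:dot, 15:dot, 16:dot edges: (1,5,i); (2,6,i); (3,5,i); (6,1,o); (6,3,o); (12,2,hold); (15,1,hold); (16,2,hold)
final:
nodes: 1:s, 2:s, 3:s, 5:q1, 6:q2, 12:dot, 15:dot, 16:dot
edges: (1,5,i); (2,6,i); (3,5,i); (6,1,o); (6,3,o); (12,2,hold); (15,1,hold); (16,2,hold)


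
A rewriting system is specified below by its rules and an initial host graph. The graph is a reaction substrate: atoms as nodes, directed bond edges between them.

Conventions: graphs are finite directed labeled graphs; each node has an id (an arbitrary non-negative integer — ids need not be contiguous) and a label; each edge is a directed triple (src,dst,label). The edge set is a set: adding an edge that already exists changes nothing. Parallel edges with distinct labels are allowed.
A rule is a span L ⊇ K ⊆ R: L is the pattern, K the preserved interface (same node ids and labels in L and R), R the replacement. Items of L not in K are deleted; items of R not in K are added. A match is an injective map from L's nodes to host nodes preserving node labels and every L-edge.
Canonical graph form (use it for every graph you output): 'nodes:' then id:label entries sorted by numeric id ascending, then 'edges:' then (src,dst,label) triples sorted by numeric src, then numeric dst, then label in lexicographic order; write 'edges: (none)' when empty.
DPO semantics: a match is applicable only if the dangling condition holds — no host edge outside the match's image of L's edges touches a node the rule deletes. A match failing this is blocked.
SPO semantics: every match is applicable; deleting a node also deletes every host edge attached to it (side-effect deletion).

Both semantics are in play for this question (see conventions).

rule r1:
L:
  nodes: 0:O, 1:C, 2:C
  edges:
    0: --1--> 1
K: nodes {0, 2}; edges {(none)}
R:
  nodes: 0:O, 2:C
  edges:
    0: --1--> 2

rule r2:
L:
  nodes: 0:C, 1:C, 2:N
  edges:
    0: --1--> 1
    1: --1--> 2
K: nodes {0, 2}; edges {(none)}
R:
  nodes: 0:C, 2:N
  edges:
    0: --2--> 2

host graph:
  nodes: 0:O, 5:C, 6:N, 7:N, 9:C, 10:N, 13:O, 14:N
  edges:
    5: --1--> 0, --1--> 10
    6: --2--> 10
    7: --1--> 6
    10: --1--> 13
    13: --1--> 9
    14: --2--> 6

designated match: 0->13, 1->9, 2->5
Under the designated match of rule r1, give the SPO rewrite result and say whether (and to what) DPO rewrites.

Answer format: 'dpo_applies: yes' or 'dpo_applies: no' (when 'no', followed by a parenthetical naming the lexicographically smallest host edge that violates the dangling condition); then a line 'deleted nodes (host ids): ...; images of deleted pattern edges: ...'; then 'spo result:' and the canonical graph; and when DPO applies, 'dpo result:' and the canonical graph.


dpo_applies: yes
deleted nodes (host ids): 9; images of deleted pattern edges: (13,9,1)
spo result:
nodes: 0:O, 5:C, 6:N, 7:N, 10:N, 13:O, 14:N
edges: (5,0,1); (5,10,1); (6,10,2); (7,6,1); (10,13,1); (13,5,1); (14,6,2)
dpo result:
nodes: 0:O, 5:C, 6:N, 7:N, 10:N, 13:O, 14:N
edges: (5,0,1); (5,10,1); (6,10,2); (7,6,1); (10,13,1); (13,5,1); (14,6,2)


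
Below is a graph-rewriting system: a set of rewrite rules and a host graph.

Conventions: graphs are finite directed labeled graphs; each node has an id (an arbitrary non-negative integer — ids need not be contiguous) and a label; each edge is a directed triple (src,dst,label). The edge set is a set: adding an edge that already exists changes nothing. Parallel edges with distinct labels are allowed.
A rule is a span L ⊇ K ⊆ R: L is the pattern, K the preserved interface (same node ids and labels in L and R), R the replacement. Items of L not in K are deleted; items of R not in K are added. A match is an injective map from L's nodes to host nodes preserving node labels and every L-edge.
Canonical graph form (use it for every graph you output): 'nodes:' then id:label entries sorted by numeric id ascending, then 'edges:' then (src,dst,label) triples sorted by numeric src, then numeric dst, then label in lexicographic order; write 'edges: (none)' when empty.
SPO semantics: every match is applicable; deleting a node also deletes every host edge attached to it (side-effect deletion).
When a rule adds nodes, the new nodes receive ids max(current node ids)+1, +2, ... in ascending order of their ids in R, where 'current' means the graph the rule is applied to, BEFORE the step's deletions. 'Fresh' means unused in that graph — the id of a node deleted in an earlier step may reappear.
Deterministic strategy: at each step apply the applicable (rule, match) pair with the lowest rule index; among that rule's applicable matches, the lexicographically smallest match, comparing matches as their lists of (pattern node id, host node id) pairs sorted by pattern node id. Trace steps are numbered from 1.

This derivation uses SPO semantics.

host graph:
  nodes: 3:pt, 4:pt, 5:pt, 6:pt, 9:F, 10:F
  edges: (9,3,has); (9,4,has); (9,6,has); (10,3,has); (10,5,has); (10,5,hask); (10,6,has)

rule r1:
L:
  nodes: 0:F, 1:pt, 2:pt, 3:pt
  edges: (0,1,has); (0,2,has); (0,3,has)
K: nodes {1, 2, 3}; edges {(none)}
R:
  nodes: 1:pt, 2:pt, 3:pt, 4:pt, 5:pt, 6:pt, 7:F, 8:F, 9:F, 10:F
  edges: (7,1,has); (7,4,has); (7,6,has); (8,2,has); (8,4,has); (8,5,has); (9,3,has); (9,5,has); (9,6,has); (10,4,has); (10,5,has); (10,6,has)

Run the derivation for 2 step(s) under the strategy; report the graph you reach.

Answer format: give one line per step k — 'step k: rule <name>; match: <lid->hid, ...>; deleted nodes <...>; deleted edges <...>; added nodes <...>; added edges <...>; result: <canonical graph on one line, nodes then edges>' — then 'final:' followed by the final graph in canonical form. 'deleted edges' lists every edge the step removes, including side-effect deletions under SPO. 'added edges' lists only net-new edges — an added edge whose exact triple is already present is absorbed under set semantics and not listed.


step 1: rule r1; match: 0->9, 1->3, 2->4, 3->6; deleted nodes 9; deleted edges (9,3,has); (9,4,has); (9,6,has); added nodes 11, 12, 13, 14, 15, 16, 17; added edges (14,3,has); (14,11,has); (14,13,has); (15,4,has); (15,11,has); (15,12,has); (16,6,has); (16,12,has); (16,13,has); (17,11,has); (17,12,has); (17,13,has); result: nodes: 3:pt, 4:pt, 5:pt, 6:pt, 10:F, 11:pt, 12:pt, 13:pt, 14:F, 15:F, 16:F, 17:F edges: (10,3,has); (10,5,has); (10,5,hask); (10,6,has); (14,3,has); (14,11,has); (14,13,has); (15,4,has); (15,11,has); (15,12,has); (16,6,has); (16,12,has); (16,13,has); (17,11,has); (17,12,has); (17,13,has)
step 2: rule r1; match: 0->10, 1->3, 2->5, 3->6; deleted nodes 10; deleted edges (10,3,has); (10,5,has); (10,5,hask); (10,6,has); added nodes 18, 19, 20, 21, 22, 23, 24; added edges (21,3,has); (21,18,has); (21,20,has); (22,5,has); (22,18,has); (22,19,has); (23,6,has); (23,19,has); (23,20,has); (24,18,has); (24,19,has); (24,20,has); result: nodes: 3:pt, 4:pt, 5:pt, 6:pt, 11:pt, 12:pt, 13:pt, 14:F, 15:F, 16:F, 17:F, 18:pt, 19:pt, 20:pt, 21:F, 22:F, 23:F, 24:F edges: (14,3,has); (14,11,has); (14,13,has); (15,4,has); (15,11,has); (15,12,has); (16,6,has); (16,12,has); (16,13,has); (17,11,has); (17,12,has); (17,13,has); (21,3,has); (21,18,has); (21,20,has); (22,5,has); (22,18,has); (22,19,has); (23,6,has); (23,19,has); (23,20,has); (24,18,has); (24,19,has); (24,20,has)
final:
nodes: 3:pt, 4:pt, 5:pt, 6:pt, 11:pt, 12:pt, 13:pt, 14:F, 15:F, 16:F, 17:F, 18:pt, 19:pt, 20:pt, 21:F, 22:F, 23:F, 24:F
edges: (14,3,has); (14,11,has); (14,13,has); (15,4,has); (15,11,has); (15,12,has); (16,6,has); (16,12,has); (16,13,has); (17,11,has); (17,12,has); (17,13,has); (21,3,has); (21,18,has); (21,20,has); (22,5,has); (22,18,has); (22,19,has); (23,6,has); (23,19,has); (23,20,has); (24,18,has); (24,19,has); (24,20,has)
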